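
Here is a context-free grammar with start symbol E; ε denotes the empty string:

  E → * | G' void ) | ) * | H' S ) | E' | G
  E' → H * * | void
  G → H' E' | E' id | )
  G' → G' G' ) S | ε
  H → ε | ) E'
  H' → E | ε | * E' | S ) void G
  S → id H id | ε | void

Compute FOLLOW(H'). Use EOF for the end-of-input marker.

{ ), *, id, void }

In E → H' S ): add FIRST(S )) = { ), id, void }.
In G → H' E': add FIRST(E') = { ), *, void }.
Union: FOLLOW(H') = { ), *, id, void }.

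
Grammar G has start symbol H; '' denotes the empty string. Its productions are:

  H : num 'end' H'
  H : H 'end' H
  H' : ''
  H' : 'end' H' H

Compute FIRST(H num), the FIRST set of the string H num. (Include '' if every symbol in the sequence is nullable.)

Add FIRST(H) = { num }; H is not nullable, stop.

{ num }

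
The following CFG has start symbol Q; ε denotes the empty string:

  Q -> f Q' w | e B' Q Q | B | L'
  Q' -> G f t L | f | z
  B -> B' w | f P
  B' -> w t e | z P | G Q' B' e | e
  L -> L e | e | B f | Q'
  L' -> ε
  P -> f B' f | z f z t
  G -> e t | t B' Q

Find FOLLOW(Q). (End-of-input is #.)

Q is the start symbol, so # ∈ FOLLOW(Q).
In Q -> e B' Q Q: add FIRST(Q)\{ε} = { e, f, t, w, z }.
  Since Q is nullable, also add FOLLOW(Q) = { #, e, f, t, w, z }.
In Q -> e B' Q Q: Q is at the end, add FOLLOW(Q) = { #, e, f, t, w, z }.
In G -> t B' Q: Q is at the end, add FOLLOW(G) = { e, f, t, z }.
Union: FOLLOW(Q) = { #, e, f, t, w, z }.

{ #, e, f, t, w, z }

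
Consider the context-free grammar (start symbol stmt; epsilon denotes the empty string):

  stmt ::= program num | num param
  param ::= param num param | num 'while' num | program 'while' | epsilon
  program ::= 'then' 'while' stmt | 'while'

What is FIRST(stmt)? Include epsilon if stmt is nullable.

{ 'then', 'while', num }

From stmt ::= program num: add FIRST(program) = { 'then', 'while' }.
stmt ::= num param contributes {num}.
Union: FIRST(stmt) = { 'then', 'while', num }.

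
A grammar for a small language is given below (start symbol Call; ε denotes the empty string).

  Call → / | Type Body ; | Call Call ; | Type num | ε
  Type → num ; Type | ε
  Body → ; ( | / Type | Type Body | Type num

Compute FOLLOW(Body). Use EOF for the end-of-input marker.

In Call → Type Body ;: add FIRST(;) = { ; }.
In Body → Type Body: Body is at the end, add FOLLOW(Body) = { ; }.
Union: FOLLOW(Body) = { ; }.

{ ; }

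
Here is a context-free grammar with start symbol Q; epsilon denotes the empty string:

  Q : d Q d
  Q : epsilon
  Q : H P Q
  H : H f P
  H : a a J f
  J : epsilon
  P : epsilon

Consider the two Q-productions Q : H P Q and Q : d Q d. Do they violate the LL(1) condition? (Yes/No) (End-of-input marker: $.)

No

FIRST(H P Q) = { a } and FIRST(d Q d) = { d }.
The FIRST sets are disjoint and neither alternative is nullable — no conflict.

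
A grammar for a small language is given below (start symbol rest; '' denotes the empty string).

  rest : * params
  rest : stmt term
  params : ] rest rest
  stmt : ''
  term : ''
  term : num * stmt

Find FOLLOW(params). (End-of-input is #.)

In rest : * params: params is at the end, add FOLLOW(rest) = { #, *, num }.
Union: FOLLOW(params) = { #, *, num }.

{ #, *, num }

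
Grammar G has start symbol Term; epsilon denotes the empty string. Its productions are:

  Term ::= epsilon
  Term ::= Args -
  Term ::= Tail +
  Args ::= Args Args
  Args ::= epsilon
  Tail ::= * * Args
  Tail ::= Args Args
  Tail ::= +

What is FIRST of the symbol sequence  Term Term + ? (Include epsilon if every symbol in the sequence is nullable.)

Add FIRST(Term)\{epsilon} = { *, +, - }; Term is nullable, continue.
Add FIRST(Term)\{epsilon} = { *, +, - }; Term is nullable, continue.
+ is a terminal; add {+} and stop.

{ *, +, - }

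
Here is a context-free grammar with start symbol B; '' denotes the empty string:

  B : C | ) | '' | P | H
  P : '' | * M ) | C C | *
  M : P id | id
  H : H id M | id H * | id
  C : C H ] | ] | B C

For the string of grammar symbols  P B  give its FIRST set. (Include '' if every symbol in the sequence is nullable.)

Add FIRST(P)\{''} = { ), *, ], id }; P is nullable, continue.
Add FIRST(B)\{''} = { ), *, ], id }; B is nullable, continue.
Every symbol is nullable, so include ''.

{ ), *, ], id, '' }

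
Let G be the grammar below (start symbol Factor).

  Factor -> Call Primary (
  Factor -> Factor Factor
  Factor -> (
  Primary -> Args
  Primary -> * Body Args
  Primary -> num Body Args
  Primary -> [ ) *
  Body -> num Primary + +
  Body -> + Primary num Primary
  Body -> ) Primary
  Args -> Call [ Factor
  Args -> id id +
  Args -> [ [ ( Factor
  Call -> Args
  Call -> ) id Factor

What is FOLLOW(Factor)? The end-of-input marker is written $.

{ $, (, ), *, +, [, id, num }

Factor is the start symbol, so $ ∈ FOLLOW(Factor).
In Factor -> Factor Factor: add FIRST(Factor) = { (, ), [, id }.
In Factor -> Factor Factor: Factor is at the end, add FOLLOW(Factor) = { $, (, ), *, +, [, id, num }.
In Args -> Call [ Factor: Factor is at the end, add FOLLOW(Args) = { (, ), *, +, [, id, num }.
In Args -> [ [ ( Factor: Factor is at the end, add FOLLOW(Args) = { (, ), *, +, [, id, num }.
In Call -> ) id Factor: Factor is at the end, add FOLLOW(Call) = { ), *, [, id, num }.
Union: FOLLOW(Factor) = { $, (, ), *, +, [, id, num }.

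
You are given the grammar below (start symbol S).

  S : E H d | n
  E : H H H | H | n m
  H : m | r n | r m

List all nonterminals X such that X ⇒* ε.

{ } (none)

No nonterminal has an empty production or an RHS whose symbols are all nullable.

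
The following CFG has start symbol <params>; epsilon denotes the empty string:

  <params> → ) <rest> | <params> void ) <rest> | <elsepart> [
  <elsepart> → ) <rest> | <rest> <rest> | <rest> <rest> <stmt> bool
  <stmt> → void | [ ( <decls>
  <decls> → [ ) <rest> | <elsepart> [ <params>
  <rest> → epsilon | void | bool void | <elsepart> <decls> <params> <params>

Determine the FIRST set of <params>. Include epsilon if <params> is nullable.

<params> → ) <rest> contributes {)}.
From <params> → <params> void ) <rest>: add FIRST(<params>) = { ), [, bool, void }.
From <params> → <elsepart> [: <elsepart> nullable, take FIRST(<elsepart>) ∪ {[} = { ), [, bool, void }.
Union: FIRST(<params>) = { ), [, bool, void }.

{ ), [, bool, void }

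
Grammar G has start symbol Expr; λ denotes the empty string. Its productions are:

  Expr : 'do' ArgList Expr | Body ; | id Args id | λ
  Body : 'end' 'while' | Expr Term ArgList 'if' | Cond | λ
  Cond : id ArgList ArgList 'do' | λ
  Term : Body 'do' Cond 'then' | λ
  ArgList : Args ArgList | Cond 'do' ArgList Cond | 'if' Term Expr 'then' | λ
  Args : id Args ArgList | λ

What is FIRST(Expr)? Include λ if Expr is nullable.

{ 'do', 'end', 'if', ;, id, λ }

Expr : 'do' ArgList Expr contributes {'do'}.
From Expr : Body ;: Body nullable, take FIRST(Body) ∪ {;} = { 'do', 'end', 'if', ;, id }.
Expr : id Args id contributes {id}.
Expr : λ contributes λ.
Union: FIRST(Expr) = { 'do', 'end', 'if', ;, id, λ }.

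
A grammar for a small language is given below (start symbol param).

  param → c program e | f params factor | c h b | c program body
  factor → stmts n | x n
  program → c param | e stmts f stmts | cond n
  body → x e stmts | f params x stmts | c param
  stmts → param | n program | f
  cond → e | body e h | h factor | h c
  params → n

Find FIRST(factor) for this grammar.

{ c, f, n, x }

From factor → stmts n: add FIRST(stmts) = { c, f, n }.
factor → x n contributes {x}.
Union: FIRST(factor) = { c, f, n, x }.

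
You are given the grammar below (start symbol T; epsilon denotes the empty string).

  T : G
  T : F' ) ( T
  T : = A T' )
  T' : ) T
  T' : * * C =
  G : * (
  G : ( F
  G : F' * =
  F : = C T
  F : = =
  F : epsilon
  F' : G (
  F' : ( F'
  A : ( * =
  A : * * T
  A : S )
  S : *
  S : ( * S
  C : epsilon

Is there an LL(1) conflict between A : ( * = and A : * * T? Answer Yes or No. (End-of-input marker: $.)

No

FIRST(( * =) = { ( } and FIRST(* * T) = { * }.
The FIRST sets are disjoint and neither alternative is nullable — no conflict.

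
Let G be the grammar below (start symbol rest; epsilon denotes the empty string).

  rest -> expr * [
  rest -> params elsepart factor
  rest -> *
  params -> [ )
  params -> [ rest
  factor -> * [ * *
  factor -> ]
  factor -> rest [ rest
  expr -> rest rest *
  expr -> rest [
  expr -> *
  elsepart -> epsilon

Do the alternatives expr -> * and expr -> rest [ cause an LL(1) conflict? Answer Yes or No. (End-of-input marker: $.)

FIRST(*) = { * } and FIRST(rest [) = { *, [ }.
Both contain *, so the two alternatives are not disjoint — LL(1) conflict.

Yes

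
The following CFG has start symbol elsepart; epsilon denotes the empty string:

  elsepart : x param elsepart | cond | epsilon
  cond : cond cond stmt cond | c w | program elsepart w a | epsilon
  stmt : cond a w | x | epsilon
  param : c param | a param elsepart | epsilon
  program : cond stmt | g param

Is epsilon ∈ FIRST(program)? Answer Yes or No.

program : cond stmt and each of cond, stmt is nullable, so program ⇒* epsilon.

Yes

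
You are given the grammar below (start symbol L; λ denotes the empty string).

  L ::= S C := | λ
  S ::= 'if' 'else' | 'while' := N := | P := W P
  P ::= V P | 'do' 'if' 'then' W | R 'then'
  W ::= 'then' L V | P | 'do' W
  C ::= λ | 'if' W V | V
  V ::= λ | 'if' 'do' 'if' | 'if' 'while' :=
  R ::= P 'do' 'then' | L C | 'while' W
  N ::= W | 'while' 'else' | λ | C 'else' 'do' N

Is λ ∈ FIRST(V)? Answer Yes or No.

V has an λ-production, so V ⇒ λ.

Yes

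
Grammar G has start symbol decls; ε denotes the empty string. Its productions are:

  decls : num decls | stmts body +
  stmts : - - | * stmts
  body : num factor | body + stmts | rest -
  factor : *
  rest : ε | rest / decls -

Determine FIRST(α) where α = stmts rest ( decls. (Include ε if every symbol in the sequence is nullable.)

{ *, - }

Add FIRST(stmts) = { *, - }; stmts is not nullable, stop.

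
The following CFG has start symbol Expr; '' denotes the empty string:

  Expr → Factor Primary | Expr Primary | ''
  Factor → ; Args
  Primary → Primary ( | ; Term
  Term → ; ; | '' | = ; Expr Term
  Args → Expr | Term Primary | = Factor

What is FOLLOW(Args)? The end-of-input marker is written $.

In Factor → ; Args: Args is at the end, add FOLLOW(Factor) = { ; }.
Union: FOLLOW(Args) = { ; }.

{ ; }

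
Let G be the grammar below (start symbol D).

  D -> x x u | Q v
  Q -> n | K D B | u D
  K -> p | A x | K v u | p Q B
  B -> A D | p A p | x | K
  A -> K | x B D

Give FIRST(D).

{ n, p, u, x }

D -> x x u contributes {x}.
From D -> Q v: add FIRST(Q) = { n, p, u, x }.
Union: FIRST(D) = { n, p, u, x }.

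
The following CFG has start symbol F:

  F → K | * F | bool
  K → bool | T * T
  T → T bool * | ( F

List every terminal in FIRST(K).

{ (, bool }

K → bool contributes {bool}.
From K → T * T: add FIRST(T) = { ( }.
Union: FIRST(K) = { (, bool }.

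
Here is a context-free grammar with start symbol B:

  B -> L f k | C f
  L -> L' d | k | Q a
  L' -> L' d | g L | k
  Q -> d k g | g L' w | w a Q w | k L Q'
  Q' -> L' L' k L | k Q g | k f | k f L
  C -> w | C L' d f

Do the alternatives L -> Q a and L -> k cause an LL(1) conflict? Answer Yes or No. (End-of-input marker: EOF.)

FIRST(Q a) = { d, g, k, w } and FIRST(k) = { k }.
Both contain k, so the two alternatives are not disjoint — LL(1) conflict.

Yes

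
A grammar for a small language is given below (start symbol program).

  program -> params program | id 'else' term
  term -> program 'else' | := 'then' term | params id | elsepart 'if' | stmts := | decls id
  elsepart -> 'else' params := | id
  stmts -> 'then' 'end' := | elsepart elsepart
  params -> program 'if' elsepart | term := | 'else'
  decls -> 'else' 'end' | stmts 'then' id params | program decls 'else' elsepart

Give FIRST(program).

{ 'else', 'then', :=, id }

From program -> params program: add FIRST(params) = { 'else', 'then', :=, id }.
program -> id 'else' term contributes {id}.
Union: FIRST(program) = { 'else', 'then', :=, id }.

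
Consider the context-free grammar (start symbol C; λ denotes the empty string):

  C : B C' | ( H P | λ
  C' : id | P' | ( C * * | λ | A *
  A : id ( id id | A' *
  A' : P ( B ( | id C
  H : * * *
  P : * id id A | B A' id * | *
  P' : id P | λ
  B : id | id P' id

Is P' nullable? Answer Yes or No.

Yes

P' has an λ-production, so P' ⇒ λ.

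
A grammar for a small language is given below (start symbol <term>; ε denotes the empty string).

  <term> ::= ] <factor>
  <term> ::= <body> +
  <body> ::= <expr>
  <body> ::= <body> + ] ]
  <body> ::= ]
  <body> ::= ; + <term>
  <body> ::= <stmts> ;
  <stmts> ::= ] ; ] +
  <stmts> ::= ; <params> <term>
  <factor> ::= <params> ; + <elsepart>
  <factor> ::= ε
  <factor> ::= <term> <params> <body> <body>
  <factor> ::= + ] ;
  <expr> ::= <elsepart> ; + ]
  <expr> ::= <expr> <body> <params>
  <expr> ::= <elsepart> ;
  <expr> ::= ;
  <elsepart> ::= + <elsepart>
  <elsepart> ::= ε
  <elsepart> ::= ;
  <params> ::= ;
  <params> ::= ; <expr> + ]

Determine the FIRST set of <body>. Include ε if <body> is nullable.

{ +, ;, ] }

From <body> ::= <expr>: add FIRST(<expr>) = { +, ; }.
From <body> ::= <body> + ] ]: add FIRST(<body>) = { +, ;, ] }.
<body> ::= ] contributes {]}.
<body> ::= ; + <term> contributes {;}.
From <body> ::= <stmts> ;: add FIRST(<stmts>) = { ;, ] }.
Union: FIRST(<body>) = { +, ;, ] }.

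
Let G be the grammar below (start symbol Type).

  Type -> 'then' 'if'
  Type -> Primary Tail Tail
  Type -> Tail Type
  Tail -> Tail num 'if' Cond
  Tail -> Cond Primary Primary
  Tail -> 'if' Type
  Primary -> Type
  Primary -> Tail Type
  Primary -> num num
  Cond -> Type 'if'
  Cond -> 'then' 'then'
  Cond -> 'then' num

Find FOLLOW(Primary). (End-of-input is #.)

In Type -> Primary Tail Tail: add FIRST(Tail Tail) = { 'if', 'then', num }.
In Tail -> Cond Primary Primary: add FIRST(Primary) = { 'if', 'then', num }.
In Tail -> Cond Primary Primary: Primary is at the end, add FOLLOW(Tail) = { #, 'if', 'then', num }.
Union: FOLLOW(Primary) = { #, 'if', 'then', num }.

{ #, 'if', 'then', num }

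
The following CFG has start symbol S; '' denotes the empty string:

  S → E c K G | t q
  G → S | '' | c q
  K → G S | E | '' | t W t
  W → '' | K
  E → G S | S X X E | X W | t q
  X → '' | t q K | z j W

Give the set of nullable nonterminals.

Directly nullable (have an ''-production): G, K, W, X.
E → X W with every symbol nullable, so E is nullable.
No other nonterminal has a production whose RHS symbols are all nullable.

{ E, G, K, W, X }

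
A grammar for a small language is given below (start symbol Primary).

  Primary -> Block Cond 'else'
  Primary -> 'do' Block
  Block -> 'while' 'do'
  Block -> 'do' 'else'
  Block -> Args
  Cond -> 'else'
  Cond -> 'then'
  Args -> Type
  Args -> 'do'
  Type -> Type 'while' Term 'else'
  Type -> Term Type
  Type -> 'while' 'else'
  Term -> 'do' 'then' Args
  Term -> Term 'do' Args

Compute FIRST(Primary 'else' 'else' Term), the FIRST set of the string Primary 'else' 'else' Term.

Add FIRST(Primary) = { 'do', 'while' }; Primary is not nullable, stop.

{ 'do', 'while' }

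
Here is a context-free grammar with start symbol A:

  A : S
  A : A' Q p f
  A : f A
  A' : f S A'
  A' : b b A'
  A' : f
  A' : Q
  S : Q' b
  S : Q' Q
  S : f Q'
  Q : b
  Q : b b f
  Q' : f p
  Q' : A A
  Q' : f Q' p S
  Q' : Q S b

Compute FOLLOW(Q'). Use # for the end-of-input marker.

In S : Q' b: add FIRST(b) = { b }.
In S : Q' Q: add FIRST(Q) = { b }.
In S : f Q': Q' is at the end, add FOLLOW(S) = { #, b, f, p }.
In Q' : f Q' p S: add FIRST(p S) = { p }.
Union: FOLLOW(Q') = { #, b, f, p }.

{ #, b, f, p }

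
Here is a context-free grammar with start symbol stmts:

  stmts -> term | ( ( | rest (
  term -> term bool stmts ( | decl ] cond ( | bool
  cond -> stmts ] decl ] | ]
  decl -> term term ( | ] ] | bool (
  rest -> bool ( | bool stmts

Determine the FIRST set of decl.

{ ], bool }

From decl -> term term (: add FIRST(term) = { ], bool }.
decl -> ] ] contributes {]}.
decl -> bool ( contributes {bool}.
Union: FIRST(decl) = { ], bool }.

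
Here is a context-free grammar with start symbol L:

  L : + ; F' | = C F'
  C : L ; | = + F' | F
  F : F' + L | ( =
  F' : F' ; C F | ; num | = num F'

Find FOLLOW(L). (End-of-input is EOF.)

{ EOF, (, +, ;, = }

L is the start symbol, so EOF ∈ FOLLOW(L).
In C : L ;: add FIRST(;) = { ; }.
In F : F' + L: L is at the end, add FOLLOW(F) = { EOF, (, +, ;, = }.
Union: FOLLOW(L) = { EOF, (, +, ;, = }.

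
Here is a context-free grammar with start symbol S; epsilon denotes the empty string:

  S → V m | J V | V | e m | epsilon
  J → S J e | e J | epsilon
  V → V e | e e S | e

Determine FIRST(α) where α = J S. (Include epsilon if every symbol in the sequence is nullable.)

{ e, epsilon }

Add FIRST(J)\{epsilon} = { e }; J is nullable, continue.
Add FIRST(S)\{epsilon} = { e }; S is nullable, continue.
Every symbol is nullable, so include epsilon.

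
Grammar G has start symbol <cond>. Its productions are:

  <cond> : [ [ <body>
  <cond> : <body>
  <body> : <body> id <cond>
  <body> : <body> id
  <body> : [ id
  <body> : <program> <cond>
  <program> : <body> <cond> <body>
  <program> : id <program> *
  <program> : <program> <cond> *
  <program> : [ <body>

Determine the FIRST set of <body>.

From <body> : <body> id <cond>: add FIRST(<body>) = { [, id }.
From <body> : <body> id: add FIRST(<body>) = { [, id }.
<body> : [ id contributes {[}.
From <body> : <program> <cond>: add FIRST(<program>) = { [, id }.
Union: FIRST(<body>) = { [, id }.

{ [, id }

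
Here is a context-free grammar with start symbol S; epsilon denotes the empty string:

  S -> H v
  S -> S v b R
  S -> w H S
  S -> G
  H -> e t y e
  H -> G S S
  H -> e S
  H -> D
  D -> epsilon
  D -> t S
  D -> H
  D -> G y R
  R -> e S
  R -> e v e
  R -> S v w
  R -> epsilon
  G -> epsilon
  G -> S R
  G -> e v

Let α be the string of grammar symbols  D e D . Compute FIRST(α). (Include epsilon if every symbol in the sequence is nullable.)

Add FIRST(D)\{epsilon} = { e, t, v, w, y }; D is nullable, continue.
e is a terminal; add {e} and stop.

{ e, t, v, w, y }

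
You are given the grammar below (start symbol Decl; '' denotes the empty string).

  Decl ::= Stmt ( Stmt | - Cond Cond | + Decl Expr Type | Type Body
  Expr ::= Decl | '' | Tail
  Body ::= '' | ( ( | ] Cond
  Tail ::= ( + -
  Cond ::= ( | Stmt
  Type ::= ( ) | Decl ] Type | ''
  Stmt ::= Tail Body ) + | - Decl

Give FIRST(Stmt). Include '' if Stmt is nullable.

From Stmt ::= Tail Body ) +: add FIRST(Tail) = { ( }.
Stmt ::= - Decl contributes {-}.
Union: FIRST(Stmt) = { (, - }.

{ (, - }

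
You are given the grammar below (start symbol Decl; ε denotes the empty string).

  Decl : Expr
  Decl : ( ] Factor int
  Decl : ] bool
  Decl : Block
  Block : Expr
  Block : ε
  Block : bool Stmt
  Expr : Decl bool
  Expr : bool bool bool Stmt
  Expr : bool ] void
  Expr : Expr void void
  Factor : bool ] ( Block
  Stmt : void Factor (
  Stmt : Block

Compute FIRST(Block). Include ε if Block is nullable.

{ (, ], bool, ε }

From Block : Expr: add FIRST(Expr) = { (, ], bool }.
Block : ε contributes ε.
Block : bool Stmt contributes {bool}.
Union: FIRST(Block) = { (, ], bool, ε }.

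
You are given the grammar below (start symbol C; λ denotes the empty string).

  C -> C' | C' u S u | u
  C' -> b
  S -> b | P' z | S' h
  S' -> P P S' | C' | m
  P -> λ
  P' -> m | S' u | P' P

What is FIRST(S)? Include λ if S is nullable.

{ b, m }

S -> b contributes {b}.
From S -> P' z: add FIRST(P') = { b, m }.
From S -> S' h: add FIRST(S') = { b, m }.
Union: FIRST(S) = { b, m }.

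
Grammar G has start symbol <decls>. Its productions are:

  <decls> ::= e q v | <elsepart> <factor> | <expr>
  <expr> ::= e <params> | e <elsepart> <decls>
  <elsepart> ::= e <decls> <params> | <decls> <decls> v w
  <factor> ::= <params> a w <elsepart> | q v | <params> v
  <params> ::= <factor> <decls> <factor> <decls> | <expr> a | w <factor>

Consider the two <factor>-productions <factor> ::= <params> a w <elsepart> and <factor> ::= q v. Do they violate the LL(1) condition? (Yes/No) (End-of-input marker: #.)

Yes

FIRST(<params> a w <elsepart>) = { e, q, w } and FIRST(q v) = { q }.
Both contain q, so the two alternatives are not disjoint — LL(1) conflict.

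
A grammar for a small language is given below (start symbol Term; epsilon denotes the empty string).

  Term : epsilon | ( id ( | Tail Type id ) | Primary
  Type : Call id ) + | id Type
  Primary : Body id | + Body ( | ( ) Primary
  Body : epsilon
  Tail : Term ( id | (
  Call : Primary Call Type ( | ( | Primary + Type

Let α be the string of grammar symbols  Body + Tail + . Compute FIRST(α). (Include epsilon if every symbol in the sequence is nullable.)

Add FIRST(Body)\{epsilon} = {  }; Body is nullable, continue.
+ is a terminal; add {+} and stop.

{ + }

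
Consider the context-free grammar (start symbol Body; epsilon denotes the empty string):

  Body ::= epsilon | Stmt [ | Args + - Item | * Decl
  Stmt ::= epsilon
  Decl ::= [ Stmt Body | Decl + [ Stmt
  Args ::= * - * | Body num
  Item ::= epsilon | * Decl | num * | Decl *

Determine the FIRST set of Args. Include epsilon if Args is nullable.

Args ::= * - * contributes {*}.
From Args ::= Body num: Body nullable, take FIRST(Body) ∪ {num} = { *, [, num }.
Union: FIRST(Args) = { *, [, num }.

{ *, [, num }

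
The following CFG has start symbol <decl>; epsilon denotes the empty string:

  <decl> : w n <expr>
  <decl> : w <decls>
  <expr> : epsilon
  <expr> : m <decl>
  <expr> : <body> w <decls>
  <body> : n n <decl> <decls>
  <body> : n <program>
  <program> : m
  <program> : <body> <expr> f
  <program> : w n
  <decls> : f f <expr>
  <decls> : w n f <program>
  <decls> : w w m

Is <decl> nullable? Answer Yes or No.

No

Nullable nonterminals: <expr>.
No production of <decl> has an RHS whose symbols are all nullable, so <decl> is not nullable.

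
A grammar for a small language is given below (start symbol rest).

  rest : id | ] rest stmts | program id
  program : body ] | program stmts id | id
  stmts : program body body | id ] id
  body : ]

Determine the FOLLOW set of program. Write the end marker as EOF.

In rest : program id: add FIRST(id) = { id }.
In program : program stmts id: add FIRST(stmts id) = { ], id }.
In stmts : program body body: add FIRST(body body) = { ] }.
Union: FOLLOW(program) = { ], id }.

{ ], id }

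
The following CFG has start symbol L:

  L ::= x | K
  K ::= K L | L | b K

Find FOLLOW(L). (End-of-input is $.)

{ $, b, x }

L is the start symbol, so $ ∈ FOLLOW(L).
In K ::= K L: L is at the end, add FOLLOW(K) = { $, b, x }.
In K ::= L: L is at the end, add FOLLOW(K) = { $, b, x }.
Union: FOLLOW(L) = { $, b, x }.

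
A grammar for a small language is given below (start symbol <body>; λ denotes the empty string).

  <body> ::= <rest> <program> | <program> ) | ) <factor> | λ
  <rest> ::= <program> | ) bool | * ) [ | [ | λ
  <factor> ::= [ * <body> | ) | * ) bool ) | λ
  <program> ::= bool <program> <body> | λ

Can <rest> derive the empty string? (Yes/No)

<rest> has an λ-production, so <rest> ⇒ λ.

Yes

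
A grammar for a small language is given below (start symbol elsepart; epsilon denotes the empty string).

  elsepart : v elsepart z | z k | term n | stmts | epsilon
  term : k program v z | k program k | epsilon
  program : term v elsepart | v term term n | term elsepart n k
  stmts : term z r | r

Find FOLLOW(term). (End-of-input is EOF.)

In elsepart : term n: add FIRST(n) = { n }.
In program : term v elsepart: add FIRST(v elsepart) = { v }.
In program : v term term n: add FIRST(term n) = { k, n }.
In program : v term term n: add FIRST(n) = { n }.
In program : term elsepart n k: add FIRST(elsepart n k) = { k, n, r, v, z }.
In stmts : term z r: add FIRST(z r) = { z }.
Union: FOLLOW(term) = { k, n, r, v, z }.

{ k, n, r, v, z }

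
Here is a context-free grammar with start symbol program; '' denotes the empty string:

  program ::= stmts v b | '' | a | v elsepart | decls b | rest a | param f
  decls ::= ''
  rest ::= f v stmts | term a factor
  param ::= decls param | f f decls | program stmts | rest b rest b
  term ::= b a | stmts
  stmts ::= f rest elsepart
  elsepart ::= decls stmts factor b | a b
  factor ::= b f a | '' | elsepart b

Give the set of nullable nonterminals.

Directly nullable (have an ''-production): program, decls, factor.
No other nonterminal has a production whose RHS symbols are all nullable.

{ decls, factor, program }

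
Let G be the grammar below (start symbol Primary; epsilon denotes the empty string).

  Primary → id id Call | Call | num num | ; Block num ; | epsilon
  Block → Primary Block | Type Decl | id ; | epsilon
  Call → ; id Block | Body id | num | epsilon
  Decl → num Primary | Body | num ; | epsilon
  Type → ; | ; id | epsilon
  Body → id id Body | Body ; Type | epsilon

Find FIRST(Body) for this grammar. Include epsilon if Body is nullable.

Body → id id Body contributes {id}.
From Body → Body ; Type: Body nullable, take FIRST(Body) ∪ {;} = { ;, id }.
Body → epsilon contributes epsilon.
Union: FIRST(Body) = { ;, id, epsilon }.

{ ;, id, epsilon }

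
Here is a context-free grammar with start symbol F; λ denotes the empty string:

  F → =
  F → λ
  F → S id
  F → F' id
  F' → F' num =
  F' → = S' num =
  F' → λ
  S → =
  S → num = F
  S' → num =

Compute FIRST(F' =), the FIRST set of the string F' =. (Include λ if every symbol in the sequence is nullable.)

{ =, num }

Add FIRST(F')\{λ} = { =, num }; F' is nullable, continue.
= is a terminal; add {=} and stop.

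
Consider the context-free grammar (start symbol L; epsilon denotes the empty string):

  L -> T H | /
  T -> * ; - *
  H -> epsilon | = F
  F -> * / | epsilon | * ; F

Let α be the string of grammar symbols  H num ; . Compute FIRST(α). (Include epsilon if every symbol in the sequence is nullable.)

Add FIRST(H)\{epsilon} = { = }; H is nullable, continue.
num is a terminal; add {num} and stop.

{ =, num }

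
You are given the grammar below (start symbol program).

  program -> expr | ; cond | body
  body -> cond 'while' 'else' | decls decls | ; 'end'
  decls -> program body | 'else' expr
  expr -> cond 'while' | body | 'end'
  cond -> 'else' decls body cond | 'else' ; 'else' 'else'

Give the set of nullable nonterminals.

No nonterminal has an empty production or an RHS whose symbols are all nullable.

{ } (none)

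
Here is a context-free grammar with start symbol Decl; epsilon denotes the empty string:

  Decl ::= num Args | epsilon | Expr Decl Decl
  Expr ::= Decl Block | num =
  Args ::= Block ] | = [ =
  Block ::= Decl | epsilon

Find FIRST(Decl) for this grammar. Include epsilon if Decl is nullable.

Decl ::= num Args contributes {num}.
Decl ::= epsilon contributes epsilon.
From Decl ::= Expr Decl Decl: Expr, Decl, Decl nullable, take FIRST(Expr) ∪ FIRST(Decl) ∪ FIRST(Decl) = { num }; also epsilon since the whole RHS is nullable.
Union: FIRST(Decl) = { num, epsilon }.

{ num, epsilon }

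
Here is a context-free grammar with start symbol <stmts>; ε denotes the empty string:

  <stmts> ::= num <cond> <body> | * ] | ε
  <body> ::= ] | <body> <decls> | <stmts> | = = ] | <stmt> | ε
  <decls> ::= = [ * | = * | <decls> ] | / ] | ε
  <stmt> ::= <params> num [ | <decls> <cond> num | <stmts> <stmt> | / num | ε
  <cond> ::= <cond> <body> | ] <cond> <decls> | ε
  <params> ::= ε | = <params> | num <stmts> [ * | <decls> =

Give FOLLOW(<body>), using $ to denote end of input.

{ $, *, /, =, [, ], num }

In <stmts> ::= num <cond> <body>: <body> is at the end, add FOLLOW(<stmts>) = { $, *, /, =, [, ], num }.
In <body> ::= <body> <decls>: add FIRST(<decls>)\{ε} = { /, =, ] }.
  Since <decls> is nullable, also add FOLLOW(<body>) = { $, *, /, =, [, ], num }.
In <cond> ::= <cond> <body>: <body> is at the end, add FOLLOW(<cond>) = { $, *, /, =, [, ], num }.
Union: FOLLOW(<body>) = { $, *, /, =, [, ], num }.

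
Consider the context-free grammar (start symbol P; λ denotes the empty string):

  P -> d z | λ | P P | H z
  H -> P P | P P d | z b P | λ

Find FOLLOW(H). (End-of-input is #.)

In P -> H z: add FIRST(z) = { z }.
Union: FOLLOW(H) = { z }.

{ z }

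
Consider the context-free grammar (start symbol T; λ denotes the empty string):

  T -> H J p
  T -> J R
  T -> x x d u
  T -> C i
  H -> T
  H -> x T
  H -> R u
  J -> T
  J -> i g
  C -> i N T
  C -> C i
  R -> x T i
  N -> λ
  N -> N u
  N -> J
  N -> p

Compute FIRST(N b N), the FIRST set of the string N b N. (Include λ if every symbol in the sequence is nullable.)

Add FIRST(N)\{λ} = { i, p, u, x }; N is nullable, continue.
b is a terminal; add {b} and stop.

{ b, i, p, u, x }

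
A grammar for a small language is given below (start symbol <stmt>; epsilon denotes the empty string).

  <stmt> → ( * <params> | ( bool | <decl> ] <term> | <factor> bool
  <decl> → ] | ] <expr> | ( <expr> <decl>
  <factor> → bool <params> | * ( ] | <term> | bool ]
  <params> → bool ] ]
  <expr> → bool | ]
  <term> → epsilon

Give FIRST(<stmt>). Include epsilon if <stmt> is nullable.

{ (, *, ], bool }

<stmt> → ( * <params> contributes {(}.
<stmt> → ( bool contributes {(}.
From <stmt> → <decl> ] <term>: add FIRST(<decl>) = { (, ] }.
From <stmt> → <factor> bool: <factor> nullable, take FIRST(<factor>) ∪ {bool} = { *, bool }.
Union: FIRST(<stmt>) = { (, *, ], bool }.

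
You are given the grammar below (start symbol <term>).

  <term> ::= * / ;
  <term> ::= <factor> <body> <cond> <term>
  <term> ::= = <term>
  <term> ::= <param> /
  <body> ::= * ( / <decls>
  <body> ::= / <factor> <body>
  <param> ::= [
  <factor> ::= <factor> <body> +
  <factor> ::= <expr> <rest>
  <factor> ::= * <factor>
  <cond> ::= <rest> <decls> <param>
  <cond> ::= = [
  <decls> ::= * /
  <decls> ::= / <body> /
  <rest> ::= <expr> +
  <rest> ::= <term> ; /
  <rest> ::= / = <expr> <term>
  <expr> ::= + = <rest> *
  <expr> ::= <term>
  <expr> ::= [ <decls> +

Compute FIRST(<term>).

<term> ::= * / ; contributes {*}.
From <term> ::= <factor> <body> <cond> <term>: add FIRST(<factor>) = { *, +, =, [ }.
<term> ::= = <term> contributes {=}.
From <term> ::= <param> /: add FIRST(<param>) = { [ }.
Union: FIRST(<term>) = { *, +, =, [ }.

{ *, +, =, [ }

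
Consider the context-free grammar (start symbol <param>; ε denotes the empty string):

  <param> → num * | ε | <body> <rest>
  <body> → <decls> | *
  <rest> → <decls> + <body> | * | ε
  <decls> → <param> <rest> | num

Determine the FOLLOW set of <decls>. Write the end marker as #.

In <body> → <decls>: <decls> is at the end, add FOLLOW(<body>) = { #, *, +, num }.
In <rest> → <decls> + <body>: add FIRST(+ <body>) = { + }.
Union: FOLLOW(<decls>) = { #, *, +, num }.

{ #, *, +, num }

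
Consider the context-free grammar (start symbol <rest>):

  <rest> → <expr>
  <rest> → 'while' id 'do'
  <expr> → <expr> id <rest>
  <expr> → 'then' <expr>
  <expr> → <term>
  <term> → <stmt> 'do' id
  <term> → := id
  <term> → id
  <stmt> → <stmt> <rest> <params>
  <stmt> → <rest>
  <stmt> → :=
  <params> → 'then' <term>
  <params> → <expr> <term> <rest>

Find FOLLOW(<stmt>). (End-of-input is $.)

In <term> → <stmt> 'do' id: add FIRST('do' id) = { 'do' }.
In <stmt> → <stmt> <rest> <params>: add FIRST(<rest> <params>) = { 'then', 'while', :=, id }.
Union: FOLLOW(<stmt>) = { 'do', 'then', 'while', :=, id }.

{ 'do', 'then', 'while', :=, id }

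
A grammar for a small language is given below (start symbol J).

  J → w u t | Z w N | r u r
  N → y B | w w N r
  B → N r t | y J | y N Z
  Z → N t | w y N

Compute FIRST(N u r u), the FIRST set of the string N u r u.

Add FIRST(N) = { w, y }; N is not nullable, stop.

{ w, y }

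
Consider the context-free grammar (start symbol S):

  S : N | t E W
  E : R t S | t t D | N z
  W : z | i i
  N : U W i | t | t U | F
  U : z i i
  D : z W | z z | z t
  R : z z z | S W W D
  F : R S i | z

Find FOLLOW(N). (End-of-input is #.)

{ #, i, z }

In S : N: N is at the end, add FOLLOW(S) = { #, i, z }.
In E : N z: add FIRST(z) = { z }.
Union: FOLLOW(N) = { #, i, z }.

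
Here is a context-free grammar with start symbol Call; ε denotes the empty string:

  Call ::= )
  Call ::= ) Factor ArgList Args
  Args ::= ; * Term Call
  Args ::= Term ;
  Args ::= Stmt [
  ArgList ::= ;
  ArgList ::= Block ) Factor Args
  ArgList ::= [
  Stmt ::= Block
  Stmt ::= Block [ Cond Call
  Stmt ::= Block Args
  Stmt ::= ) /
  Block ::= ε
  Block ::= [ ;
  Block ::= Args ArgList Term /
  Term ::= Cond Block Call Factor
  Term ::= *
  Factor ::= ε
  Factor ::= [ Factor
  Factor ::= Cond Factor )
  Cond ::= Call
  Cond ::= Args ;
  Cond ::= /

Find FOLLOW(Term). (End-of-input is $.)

In Args ::= ; * Term Call: add FIRST(Call) = { ) }.
In Args ::= Term ;: add FIRST(;) = { ; }.
In Block ::= Args ArgList Term /: add FIRST(/) = { / }.
Union: FOLLOW(Term) = { ), /, ; }.

{ ), /, ; }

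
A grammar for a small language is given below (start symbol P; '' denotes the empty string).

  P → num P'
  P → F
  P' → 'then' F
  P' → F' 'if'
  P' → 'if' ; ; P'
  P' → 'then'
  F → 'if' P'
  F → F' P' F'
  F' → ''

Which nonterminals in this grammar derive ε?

{ F' }

Directly nullable (have an ''-production): F'.
No other nonterminal has a production whose RHS symbols are all nullable.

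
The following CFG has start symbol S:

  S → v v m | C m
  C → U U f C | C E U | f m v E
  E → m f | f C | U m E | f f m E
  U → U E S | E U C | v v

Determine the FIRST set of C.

From C → U U f C: add FIRST(U) = { f, m, v }.
From C → C E U: add FIRST(C) = { f, m, v }.
C → f m v E contributes {f}.
Union: FIRST(C) = { f, m, v }.

{ f, m, v }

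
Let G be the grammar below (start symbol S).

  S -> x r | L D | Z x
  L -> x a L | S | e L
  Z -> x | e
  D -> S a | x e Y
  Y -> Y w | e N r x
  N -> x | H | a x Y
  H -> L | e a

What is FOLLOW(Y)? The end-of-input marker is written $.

{ $, a, e, r, w, x }

In D -> x e Y: Y is at the end, add FOLLOW(D) = { $, a, e, r, x }.
In Y -> Y w: add FIRST(w) = { w }.
In N -> a x Y: Y is at the end, add FOLLOW(N) = { r }.
Union: FOLLOW(Y) = { $, a, e, r, w, x }.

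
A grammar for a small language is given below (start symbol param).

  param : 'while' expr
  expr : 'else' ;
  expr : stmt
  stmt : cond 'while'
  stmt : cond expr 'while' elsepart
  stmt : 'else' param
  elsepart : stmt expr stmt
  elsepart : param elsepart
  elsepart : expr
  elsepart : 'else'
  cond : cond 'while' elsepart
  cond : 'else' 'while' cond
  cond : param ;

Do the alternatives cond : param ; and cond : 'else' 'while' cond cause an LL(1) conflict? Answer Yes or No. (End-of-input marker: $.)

FIRST(param ;) = { 'while' } and FIRST('else' 'while' cond) = { 'else' }.
The FIRST sets are disjoint and neither alternative is nullable — no conflict.

No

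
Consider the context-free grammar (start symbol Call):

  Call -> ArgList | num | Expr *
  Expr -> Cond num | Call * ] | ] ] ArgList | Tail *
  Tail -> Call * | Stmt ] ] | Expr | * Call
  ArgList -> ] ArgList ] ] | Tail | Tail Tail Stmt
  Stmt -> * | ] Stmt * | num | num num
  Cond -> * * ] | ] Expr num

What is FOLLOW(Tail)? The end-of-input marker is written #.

{ #, *, ], num }

In Expr -> Tail *: add FIRST(*) = { * }.
In ArgList -> Tail: Tail is at the end, add FOLLOW(ArgList) = { #, *, ], num }.
In ArgList -> Tail Tail Stmt: add FIRST(Tail Stmt) = { *, ], num }.
In ArgList -> Tail Tail Stmt: add FIRST(Stmt) = { *, ], num }.
Union: FOLLOW(Tail) = { #, *, ], num }.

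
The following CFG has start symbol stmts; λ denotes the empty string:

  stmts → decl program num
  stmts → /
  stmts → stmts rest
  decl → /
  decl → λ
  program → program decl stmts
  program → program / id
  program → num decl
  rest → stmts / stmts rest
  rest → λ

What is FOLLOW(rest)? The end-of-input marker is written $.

{ $, /, num }

In stmts → stmts rest: rest is at the end, add FOLLOW(stmts) = { $, /, num }.
In rest → stmts / stmts rest: rest is at the end, add FOLLOW(rest) = { $, /, num }.
Union: FOLLOW(rest) = { $, /, num }.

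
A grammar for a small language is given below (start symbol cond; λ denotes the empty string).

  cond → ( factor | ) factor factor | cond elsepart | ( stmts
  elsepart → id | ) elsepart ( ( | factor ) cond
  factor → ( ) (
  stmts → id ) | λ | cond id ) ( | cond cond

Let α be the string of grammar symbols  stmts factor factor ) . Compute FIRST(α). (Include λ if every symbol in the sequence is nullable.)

Add FIRST(stmts)\{λ} = { (, ), id }; stmts is nullable, continue.
Add FIRST(factor) = { ( }; factor is not nullable, stop.

{ (, ), id }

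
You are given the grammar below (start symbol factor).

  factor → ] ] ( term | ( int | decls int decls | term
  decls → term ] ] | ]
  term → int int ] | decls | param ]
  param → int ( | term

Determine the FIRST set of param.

{ ], int }

param → int ( contributes {int}.
From param → term: add FIRST(term) = { ], int }.
Union: FIRST(param) = { ], int }.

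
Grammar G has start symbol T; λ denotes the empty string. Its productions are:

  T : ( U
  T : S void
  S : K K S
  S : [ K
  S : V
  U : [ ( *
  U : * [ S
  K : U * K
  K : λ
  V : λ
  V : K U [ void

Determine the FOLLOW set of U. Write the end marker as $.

In T : ( U: U is at the end, add FOLLOW(T) = { $ }.
In K : U * K: add FIRST(* K) = { * }.
In V : K U [ void: add FIRST([ void) = { [ }.
Union: FOLLOW(U) = { $, *, [ }.

{ $, *, [ }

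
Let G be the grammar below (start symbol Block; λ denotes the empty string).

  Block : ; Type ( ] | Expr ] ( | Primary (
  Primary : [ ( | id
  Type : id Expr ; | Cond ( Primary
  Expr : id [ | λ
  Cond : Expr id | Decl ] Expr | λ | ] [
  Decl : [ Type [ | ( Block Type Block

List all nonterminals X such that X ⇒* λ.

{ Cond, Expr }

Directly nullable (have an λ-production): Expr, Cond.
No other nonterminal has a production whose RHS symbols are all nullable.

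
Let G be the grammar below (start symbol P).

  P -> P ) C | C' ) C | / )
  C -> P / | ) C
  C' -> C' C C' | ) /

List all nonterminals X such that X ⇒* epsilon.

{ } (none)

No nonterminal has an empty production or an RHS whose symbols are all nullable.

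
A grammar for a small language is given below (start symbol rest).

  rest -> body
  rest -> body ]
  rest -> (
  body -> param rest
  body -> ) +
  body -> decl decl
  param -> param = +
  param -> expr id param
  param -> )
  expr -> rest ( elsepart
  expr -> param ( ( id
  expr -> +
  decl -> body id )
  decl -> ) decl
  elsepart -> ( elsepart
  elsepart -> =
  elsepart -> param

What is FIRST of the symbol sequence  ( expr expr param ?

{ ( }

( is a terminal; add {(} and stop.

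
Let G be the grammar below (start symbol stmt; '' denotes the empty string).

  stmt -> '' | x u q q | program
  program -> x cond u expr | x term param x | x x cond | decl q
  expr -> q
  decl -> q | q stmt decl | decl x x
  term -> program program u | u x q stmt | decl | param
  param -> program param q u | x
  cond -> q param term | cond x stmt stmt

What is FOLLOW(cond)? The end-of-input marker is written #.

In program -> x cond u expr: add FIRST(u expr) = { u }.
In program -> x x cond: cond is at the end, add FOLLOW(program) = { #, q, u, x }.
In cond -> cond x stmt stmt: add FIRST(x stmt stmt) = { x }.
Union: FOLLOW(cond) = { #, q, u, x }.

{ #, q, u, x }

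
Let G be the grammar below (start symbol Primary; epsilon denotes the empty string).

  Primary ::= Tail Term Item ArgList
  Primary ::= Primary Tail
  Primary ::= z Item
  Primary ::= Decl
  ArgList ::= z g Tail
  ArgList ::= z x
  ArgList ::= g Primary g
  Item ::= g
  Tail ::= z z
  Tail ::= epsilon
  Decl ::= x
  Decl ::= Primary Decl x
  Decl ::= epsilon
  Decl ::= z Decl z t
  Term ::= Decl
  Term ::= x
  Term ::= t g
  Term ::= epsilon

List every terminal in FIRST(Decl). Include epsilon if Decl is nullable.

{ g, t, x, z, epsilon }

Decl ::= x contributes {x}.
From Decl ::= Primary Decl x: Primary, Decl nullable, take FIRST(Primary) ∪ FIRST(Decl) ∪ {x} = { g, t, x, z }.
Decl ::= epsilon contributes epsilon.
Decl ::= z Decl z t contributes {z}.
Union: FIRST(Decl) = { g, t, x, z, epsilon }.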